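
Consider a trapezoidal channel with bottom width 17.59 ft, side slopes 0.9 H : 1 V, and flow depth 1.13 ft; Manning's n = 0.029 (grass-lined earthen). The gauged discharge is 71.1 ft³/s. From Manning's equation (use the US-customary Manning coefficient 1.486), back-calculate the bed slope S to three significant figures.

A = (b + z·y)·y = (17.59 + 0.9×1.13)×1.13 = 21.03 ft²
P = b + 2y√(1+z²) = 17.59 + 2×1.13×√(1+0.9²) = 20.63 ft
R = A/P = 21.03/20.63 = 1.019 ft
S = (Q·n / (1.486·A·R^(2/3)))² = (71.1×0.029 / (1.486×21.03×1.013))² = 0.004246

0.00425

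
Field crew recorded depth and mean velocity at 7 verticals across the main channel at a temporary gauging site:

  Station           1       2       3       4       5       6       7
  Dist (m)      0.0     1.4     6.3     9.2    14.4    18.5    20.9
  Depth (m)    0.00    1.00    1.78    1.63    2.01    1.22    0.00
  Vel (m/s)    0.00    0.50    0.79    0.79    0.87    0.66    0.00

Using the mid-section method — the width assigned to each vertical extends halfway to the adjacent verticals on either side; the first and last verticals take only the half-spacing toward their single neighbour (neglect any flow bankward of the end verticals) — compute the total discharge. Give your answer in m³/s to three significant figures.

w_2 = (6.3 − 0.0)/2 = 3.15 m; q_2 = 0.50 × 1.00 × 3.15 = 1.575 m³/s
w_3 = (9.2 − 1.4)/2 = 3.9 m; q_3 = 0.79 × 1.78 × 3.9 = 5.484 m³/s
w_4 = (14.4 − 6.3)/2 = 4.05 m; q_4 = 0.79 × 1.63 × 4.05 = 5.215 m³/s
w_5 = (18.5 − 9.2)/2 = 4.65 m; q_5 = 0.87 × 2.01 × 4.65 = 8.131 m³/s
w_6 = (20.9 − 14.4)/2 = 3.25 m; q_6 = 0.66 × 1.22 × 3.25 = 2.617 m³/s
Stations 1, 7 contribute zero (depth or velocity is 0).
Q = Σ qᵢ = 23.02 m³/s

23.0 m³/s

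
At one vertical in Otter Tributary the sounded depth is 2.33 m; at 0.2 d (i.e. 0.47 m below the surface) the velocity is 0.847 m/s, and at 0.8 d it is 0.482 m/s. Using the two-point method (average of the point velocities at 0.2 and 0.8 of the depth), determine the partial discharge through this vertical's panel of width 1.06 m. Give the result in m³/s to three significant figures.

1.64 m³/s

v̄ = (0.847 + 0.482) / 2 = 0.6645 m/s
q = v̄ × d × w = 0.6645 × 2.33 × 1.06 = 1.641 m³/s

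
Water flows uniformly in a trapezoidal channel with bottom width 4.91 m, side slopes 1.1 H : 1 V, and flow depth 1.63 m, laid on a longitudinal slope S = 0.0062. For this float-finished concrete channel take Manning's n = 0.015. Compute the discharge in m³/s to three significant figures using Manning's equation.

A = (b + z·y)·y = (4.91 + 1.1×1.63)×1.63 = 10.93 m²
P = b + 2y√(1+z²) = 4.91 + 2×1.63×√(1+1.1²) = 9.756 m
R = A/P = 10.93/9.756 = 1.120 m
Q = (1/n)·A·R^(2/3)·S^(1/2) = (1/0.015) × 10.93 × 1.120^(2/3) × 0.0062^(1/2) = 61.85 m³/s

61.9 m³/s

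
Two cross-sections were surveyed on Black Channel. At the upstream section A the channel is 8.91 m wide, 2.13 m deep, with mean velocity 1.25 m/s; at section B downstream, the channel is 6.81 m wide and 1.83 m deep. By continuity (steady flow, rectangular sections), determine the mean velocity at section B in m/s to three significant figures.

1.90 m/s

Q = A₁V₁ = (8.91×2.13) × 1.25 = 23.72 m³/s
A₂ = 6.81 × 1.83 = 12.46 m²
V₂ = Q/A₂ = 23.72/12.46 = 1.904 m/s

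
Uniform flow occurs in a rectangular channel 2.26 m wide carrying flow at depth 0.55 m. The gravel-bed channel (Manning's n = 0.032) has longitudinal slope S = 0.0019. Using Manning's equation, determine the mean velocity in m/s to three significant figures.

0.702 m/s

A = b·y = 2.26 × 0.55 = 1.243 m²
P = b + 2y = 2.26 + 2×0.55 = 3.360 m
R = A/P = 1.243/3.360 = 0.3699 m
Q = (1/n)·A·R^(2/3)·S^(1/2) = (1/0.032) × 1.243 × 0.3699^(2/3) × 0.0019^(1/2) = 0.8725 m³/s
V = Q/A = 0.8725/1.243 = 0.7020 m/s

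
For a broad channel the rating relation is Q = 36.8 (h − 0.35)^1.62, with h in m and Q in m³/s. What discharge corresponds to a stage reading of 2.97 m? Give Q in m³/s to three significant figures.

Q = 36.8 × (2.97 − 0.35)^1.62 = 36.8 × 2.62^1.62 = 175.2 m³/s

175 m³/s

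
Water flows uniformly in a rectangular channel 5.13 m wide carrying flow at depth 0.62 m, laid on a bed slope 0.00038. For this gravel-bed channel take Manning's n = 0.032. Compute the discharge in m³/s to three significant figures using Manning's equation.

A = b·y = 5.13 × 0.62 = 3.181 m²
P = b + 2y = 5.13 + 2×0.62 = 6.370 m
R = A/P = 3.181/6.370 = 0.4993 m
Q = (1/n)·A·R^(2/3)·S^(1/2) = (1/0.032) × 3.181 × 0.4993^(2/3) × 0.00038^(1/2) = 1.219 m³/s

1.22 m³/s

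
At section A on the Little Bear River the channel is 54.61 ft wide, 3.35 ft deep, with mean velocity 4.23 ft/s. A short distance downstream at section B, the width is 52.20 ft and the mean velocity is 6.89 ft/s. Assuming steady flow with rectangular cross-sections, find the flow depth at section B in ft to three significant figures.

Q = A₁V₁ = (54.61×3.35) × 4.23 = 773.9 ft³/s
d₂ = Q/(b₂ V₂) = 773.9/(52.20×6.89) = 2.152 ft

2.15 ft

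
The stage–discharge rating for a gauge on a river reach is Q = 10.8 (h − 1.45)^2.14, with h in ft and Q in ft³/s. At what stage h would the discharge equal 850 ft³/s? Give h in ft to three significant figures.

9.14 ft

h − h₀ = (Q/C)^(1/b) = (850/10.8)^(1/2.14) = 7.691 ft
h = 1.45 + 7.691 = 9.141 ft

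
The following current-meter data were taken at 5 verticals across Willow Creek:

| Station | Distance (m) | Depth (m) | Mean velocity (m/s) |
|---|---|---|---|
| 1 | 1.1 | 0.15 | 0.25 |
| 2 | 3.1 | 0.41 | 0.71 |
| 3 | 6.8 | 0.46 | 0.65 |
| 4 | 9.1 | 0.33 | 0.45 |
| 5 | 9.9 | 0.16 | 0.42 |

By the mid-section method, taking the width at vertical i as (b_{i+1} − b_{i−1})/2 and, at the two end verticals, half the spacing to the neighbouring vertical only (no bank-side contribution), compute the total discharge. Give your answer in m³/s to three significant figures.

2.02 m³/s

w_1 = (3.1 − 1.1)/2 = 1 m; q_1 = 0.25 × 0.15 × 1 = 0.03750 m³/s
w_2 = (6.8 − 1.1)/2 = 2.85 m; q_2 = 0.71 × 0.41 × 2.85 = 0.8296 m³/s
w_3 = (9.1 − 3.1)/2 = 3 m; q_3 = 0.65 × 0.46 × 3 = 0.8970 m³/s
w_4 = (9.9 − 6.8)/2 = 1.55 m; q_4 = 0.45 × 0.33 × 1.55 = 0.2302 m³/s
w_5 = (9.9 − 9.1)/2 = 0.4 m; q_5 = 0.42 × 0.16 × 0.4 = 0.02688 m³/s
Q = Σ qᵢ = 2.021 m³/s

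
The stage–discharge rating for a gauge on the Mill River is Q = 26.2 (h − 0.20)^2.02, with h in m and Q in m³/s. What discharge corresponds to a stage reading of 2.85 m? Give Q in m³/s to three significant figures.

188 m³/s

Q = 26.2 × (2.85 − 0.20)^2.02 = 26.2 × 2.65^2.02 = 187.6 m³/s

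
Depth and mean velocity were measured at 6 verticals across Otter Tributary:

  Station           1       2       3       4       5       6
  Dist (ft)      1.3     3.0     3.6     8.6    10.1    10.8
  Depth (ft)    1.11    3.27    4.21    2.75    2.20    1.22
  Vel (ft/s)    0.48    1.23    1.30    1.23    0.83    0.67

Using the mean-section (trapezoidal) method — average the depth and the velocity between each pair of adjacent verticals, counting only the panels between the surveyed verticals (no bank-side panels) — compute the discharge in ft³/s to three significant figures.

Panel 1-2: Δb = 1.7 ft, d̄ = (1.11+3.27)/2 = 2.19, v̄ = (0.48+1.23)/2 = 0.855 → q = 1.7×2.19×0.855 = 3.183 ft³/s
Panel 2-3: Δb = 0.6 ft, d̄ = (3.27+4.21)/2 = 3.74, v̄ = (1.23+1.30)/2 = 1.265 → q = 0.6×3.74×1.265 = 2.839 ft³/s
Panel 3-4: Δb = 5 ft, d̄ = (4.21+2.75)/2 = 3.48, v̄ = (1.30+1.23)/2 = 1.265 → q = 5×3.48×1.265 = 22.01 ft³/s
Panel 4-5: Δb = 1.5 ft, d̄ = (2.75+2.20)/2 = 2.475, v̄ = (1.23+0.83)/2 = 1.03 → q = 1.5×2.475×1.03 = 3.824 ft³/s
Panel 5-6: Δb = 0.7 ft, d̄ = (2.20+1.22)/2 = 1.71, v̄ = (0.83+0.67)/2 = 0.75 → q = 0.7×1.71×0.75 = 0.8978 ft³/s
Q = Σ q = 32.75 ft³/s

32.8 ft³/s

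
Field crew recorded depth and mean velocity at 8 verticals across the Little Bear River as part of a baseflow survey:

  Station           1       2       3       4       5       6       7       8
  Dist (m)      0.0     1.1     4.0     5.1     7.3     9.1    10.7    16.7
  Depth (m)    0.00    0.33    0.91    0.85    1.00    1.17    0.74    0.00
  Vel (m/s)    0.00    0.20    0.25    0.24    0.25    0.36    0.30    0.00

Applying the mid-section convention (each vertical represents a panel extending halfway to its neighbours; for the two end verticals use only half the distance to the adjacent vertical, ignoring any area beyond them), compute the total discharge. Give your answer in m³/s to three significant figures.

2.98 m³/s

w_2 = (4.0 − 0.0)/2 = 2 m; q_2 = 0.20 × 0.33 × 2 = 0.1320 m³/s
w_3 = (5.1 − 1.1)/2 = 2 m; q_3 = 0.25 × 0.91 × 2 = 0.4550 m³/s
w_4 = (7.3 − 4.0)/2 = 1.65 m; q_4 = 0.24 × 0.85 × 1.65 = 0.3366 m³/s
w_5 = (9.1 − 5.1)/2 = 2 m; q_5 = 0.25 × 1.00 × 2 = 0.5000 m³/s
w_6 = (10.7 − 7.3)/2 = 1.7 m; q_6 = 0.36 × 1.17 × 1.7 = 0.7160 m³/s
w_7 = (16.7 − 9.1)/2 = 3.8 m; q_7 = 0.30 × 0.74 × 3.8 = 0.8436 m³/s
Stations 1, 8 contribute zero (depth or velocity is 0).
Q = Σ qᵢ = 2.983 m³/s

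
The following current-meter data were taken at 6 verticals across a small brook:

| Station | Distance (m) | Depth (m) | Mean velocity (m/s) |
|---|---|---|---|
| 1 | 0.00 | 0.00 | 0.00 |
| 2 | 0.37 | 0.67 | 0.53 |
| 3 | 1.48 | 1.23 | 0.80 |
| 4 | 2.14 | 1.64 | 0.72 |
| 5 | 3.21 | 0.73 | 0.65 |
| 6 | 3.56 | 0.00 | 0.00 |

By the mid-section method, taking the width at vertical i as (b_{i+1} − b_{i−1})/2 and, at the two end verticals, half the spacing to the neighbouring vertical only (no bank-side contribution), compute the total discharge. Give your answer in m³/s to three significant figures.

w_2 = (1.48 − 0.00)/2 = 0.74 m; q_2 = 0.53 × 0.67 × 0.74 = 0.2628 m³/s
w_3 = (2.14 − 0.37)/2 = 0.885 m; q_3 = 0.80 × 1.23 × 0.885 = 0.8708 m³/s
w_4 = (3.21 − 1.48)/2 = 0.865 m; q_4 = 0.72 × 1.64 × 0.865 = 1.021 m³/s
w_5 = (3.56 − 2.14)/2 = 0.71 m; q_5 = 0.65 × 0.73 × 0.71 = 0.3369 m³/s
Stations 1, 6 contribute zero (depth or velocity is 0).
Q = Σ qᵢ = 2.492 m³/s

2.49 m³/s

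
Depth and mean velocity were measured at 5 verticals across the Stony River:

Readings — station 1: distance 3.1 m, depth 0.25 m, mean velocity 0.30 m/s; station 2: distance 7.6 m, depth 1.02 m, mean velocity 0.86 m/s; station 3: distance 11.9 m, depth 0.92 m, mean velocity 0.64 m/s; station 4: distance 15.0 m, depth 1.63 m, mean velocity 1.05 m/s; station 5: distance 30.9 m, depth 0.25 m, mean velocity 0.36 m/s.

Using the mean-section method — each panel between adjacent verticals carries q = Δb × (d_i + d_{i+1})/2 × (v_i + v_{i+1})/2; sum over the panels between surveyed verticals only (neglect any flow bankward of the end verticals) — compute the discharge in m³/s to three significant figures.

18.7 m³/s

Panel 1-2: Δb = 4.5 m, d̄ = (0.25+1.02)/2 = 0.635, v̄ = (0.30+0.86)/2 = 0.58 → q = 4.5×0.635×0.58 = 1.657 m³/s
Panel 2-3: Δb = 4.3 m, d̄ = (1.02+0.92)/2 = 0.97, v̄ = (0.86+0.64)/2 = 0.75 → q = 4.3×0.97×0.75 = 3.128 m³/s
Panel 3-4: Δb = 3.1 m, d̄ = (0.92+1.63)/2 = 1.275, v̄ = (0.64+1.05)/2 = 0.845 → q = 3.1×1.275×0.845 = 3.340 m³/s
Panel 4-5: Δb = 15.9 m, d̄ = (1.63+0.25)/2 = 0.94, v̄ = (1.05+0.36)/2 = 0.705 → q = 15.9×0.94×0.705 = 10.54 m³/s
Q = Σ q = 18.66 m³/s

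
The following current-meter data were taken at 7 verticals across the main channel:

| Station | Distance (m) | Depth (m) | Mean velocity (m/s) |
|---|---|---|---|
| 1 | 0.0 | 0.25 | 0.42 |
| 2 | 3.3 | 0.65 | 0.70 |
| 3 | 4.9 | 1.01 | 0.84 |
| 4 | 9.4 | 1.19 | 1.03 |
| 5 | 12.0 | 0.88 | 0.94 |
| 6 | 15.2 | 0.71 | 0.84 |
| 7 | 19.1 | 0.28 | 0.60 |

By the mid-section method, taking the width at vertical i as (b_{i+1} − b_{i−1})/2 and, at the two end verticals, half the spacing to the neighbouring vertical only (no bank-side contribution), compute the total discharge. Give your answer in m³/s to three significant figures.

13.1 m³/s

w_1 = (3.3 − 0.0)/2 = 1.65 m; q_1 = 0.42 × 0.25 × 1.65 = 0.1733 m³/s
w_2 = (4.9 − 0.0)/2 = 2.45 m; q_2 = 0.70 × 0.65 × 2.45 = 1.115 m³/s
w_3 = (9.4 − 3.3)/2 = 3.05 m; q_3 = 0.84 × 1.01 × 3.05 = 2.588 m³/s
w_4 = (12.0 − 4.9)/2 = 3.55 m; q_4 = 1.03 × 1.19 × 3.55 = 4.351 m³/s
w_5 = (15.2 − 9.4)/2 = 2.9 m; q_5 = 0.94 × 0.88 × 2.9 = 2.399 m³/s
w_6 = (19.1 − 12.0)/2 = 3.55 m; q_6 = 0.84 × 0.71 × 3.55 = 2.117 m³/s
w_7 = (19.1 − 15.2)/2 = 1.95 m; q_7 = 0.60 × 0.28 × 1.95 = 0.3276 m³/s
Q = Σ qᵢ = 13.07 m³/s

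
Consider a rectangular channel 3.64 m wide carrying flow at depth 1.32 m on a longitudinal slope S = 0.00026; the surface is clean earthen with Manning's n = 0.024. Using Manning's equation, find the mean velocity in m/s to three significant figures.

0.562 m/s

A = b·y = 3.64 × 1.32 = 4.805 m²
P = b + 2y = 3.64 + 2×1.32 = 6.280 m
R = A/P = 4.805/6.280 = 0.7651 m
Q = (1/n)·A·R^(2/3)·S^(1/2) = (1/0.024) × 4.805 × 0.7651^(2/3) × 0.00026^(1/2) = 2.700 m³/s
V = Q/A = 2.700/4.805 = 0.5620 m/s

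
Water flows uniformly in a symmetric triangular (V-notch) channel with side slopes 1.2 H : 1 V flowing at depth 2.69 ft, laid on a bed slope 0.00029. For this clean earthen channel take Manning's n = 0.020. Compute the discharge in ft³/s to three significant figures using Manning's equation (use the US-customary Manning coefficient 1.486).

A = z·y² = 1.2×2.69² = 8.683 ft²
P = 2y√(1+z²) = 2×2.69×√(1+1.2²) = 8.404 ft
R = A/P = 8.683/8.404 = 1.033 ft
Q = (1.486/n)·A·R^(2/3)·S^(1/2) = (1.486/0.020) × 8.683 × 1.033^(2/3) × 0.00029^(1/2) = 11.23 ft³/s

11.2 ft³/s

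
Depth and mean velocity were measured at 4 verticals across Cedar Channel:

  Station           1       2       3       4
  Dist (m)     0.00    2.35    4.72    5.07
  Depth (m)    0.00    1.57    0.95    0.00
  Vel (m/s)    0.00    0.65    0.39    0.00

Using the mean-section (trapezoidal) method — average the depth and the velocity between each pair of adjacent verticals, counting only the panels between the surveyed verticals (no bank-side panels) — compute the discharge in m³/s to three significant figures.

Panel 1-2: Δb = 2.35 m, d̄ = (0.00+1.57)/2 = 0.785, v̄ = (0.00+0.65)/2 = 0.325 → q = 2.35×0.785×0.325 = 0.5995 m³/s
Panel 2-3: Δb = 2.37 m, d̄ = (1.57+0.95)/2 = 1.26, v̄ = (0.65+0.39)/2 = 0.52 → q = 2.37×1.26×0.52 = 1.553 m³/s
Panel 3-4: Δb = 0.35 m, d̄ = (0.95+0.00)/2 = 0.475, v̄ = (0.39+0.00)/2 = 0.195 → q = 0.35×0.475×0.195 = 0.03242 m³/s
Q = Σ q = 2.185 m³/s

2.18 m³/s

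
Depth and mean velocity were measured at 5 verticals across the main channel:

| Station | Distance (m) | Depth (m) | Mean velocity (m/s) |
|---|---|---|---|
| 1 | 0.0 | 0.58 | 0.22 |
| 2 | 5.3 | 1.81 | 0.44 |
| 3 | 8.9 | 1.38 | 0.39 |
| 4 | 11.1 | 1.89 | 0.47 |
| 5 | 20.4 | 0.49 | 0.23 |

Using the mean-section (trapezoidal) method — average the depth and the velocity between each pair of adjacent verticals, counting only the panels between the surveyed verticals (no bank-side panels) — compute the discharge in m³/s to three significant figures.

9.89 m³/s

Panel 1-2: Δb = 5.3 m, d̄ = (0.58+1.81)/2 = 1.195, v̄ = (0.22+0.44)/2 = 0.33 → q = 5.3×1.195×0.33 = 2.090 m³/s
Panel 2-3: Δb = 3.6 m, d̄ = (1.81+1.38)/2 = 1.595, v̄ = (0.44+0.39)/2 = 0.415 → q = 3.6×1.595×0.415 = 2.383 m³/s
Panel 3-4: Δb = 2.2 m, d̄ = (1.38+1.89)/2 = 1.635, v̄ = (0.39+0.47)/2 = 0.43 → q = 2.2×1.635×0.43 = 1.547 m³/s
Panel 4-5: Δb = 9.3 m, d̄ = (1.89+0.49)/2 = 1.19, v̄ = (0.47+0.23)/2 = 0.35 → q = 9.3×1.19×0.35 = 3.873 m³/s
Q = Σ q = 9.893 m³/s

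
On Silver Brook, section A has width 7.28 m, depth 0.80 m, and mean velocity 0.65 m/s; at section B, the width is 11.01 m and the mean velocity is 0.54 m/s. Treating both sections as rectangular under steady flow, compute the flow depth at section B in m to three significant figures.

0.637 m

Q = A₁V₁ = (7.28×0.80) × 0.65 = 3.786 m³/s
d₂ = Q/(b₂ V₂) = 3.786/(11.01×0.54) = 0.6367 m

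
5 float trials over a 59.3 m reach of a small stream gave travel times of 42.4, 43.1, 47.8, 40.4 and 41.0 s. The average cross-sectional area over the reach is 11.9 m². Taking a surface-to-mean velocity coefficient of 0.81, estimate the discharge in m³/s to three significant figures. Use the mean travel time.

t̄ = (42.4 + 43.1 + 47.8 + 40.4 + 41.0) / 5 = 42.94 s
v_surface = L / t̄ = 59.3 / 42.94 = 1.381 m/s
v_mean = 0.81 × 1.381 = 1.119 m/s
Q = A × v_mean = 11.9 × 1.119 = 13.31 m³/s

13.3 m³/s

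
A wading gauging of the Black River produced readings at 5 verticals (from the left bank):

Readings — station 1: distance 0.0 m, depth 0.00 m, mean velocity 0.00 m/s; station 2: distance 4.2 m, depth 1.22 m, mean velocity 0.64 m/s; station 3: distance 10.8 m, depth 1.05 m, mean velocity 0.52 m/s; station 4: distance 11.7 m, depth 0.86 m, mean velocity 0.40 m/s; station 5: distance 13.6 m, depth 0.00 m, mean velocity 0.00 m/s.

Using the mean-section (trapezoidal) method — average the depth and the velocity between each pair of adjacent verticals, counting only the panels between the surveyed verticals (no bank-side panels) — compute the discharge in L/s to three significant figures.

Panel 1-2: Δb = 4.2 m, d̄ = (0.00+1.22)/2 = 0.61, v̄ = (0.00+0.64)/2 = 0.32 → q = 4.2×0.61×0.32 = 0.8198 m³/s
Panel 2-3: Δb = 6.6 m, d̄ = (1.22+1.05)/2 = 1.135, v̄ = (0.64+0.52)/2 = 0.58 → q = 6.6×1.135×0.58 = 4.345 m³/s
Panel 3-4: Δb = 0.9 m, d̄ = (1.05+0.86)/2 = 0.955, v̄ = (0.52+0.40)/2 = 0.46 → q = 0.9×0.955×0.46 = 0.3954 m³/s
Panel 4-5: Δb = 1.9 m, d̄ = (0.86+0.00)/2 = 0.43, v̄ = (0.40+0.00)/2 = 0.2 → q = 1.9×0.43×0.2 = 0.1634 m³/s
Q = Σ q = 5.723 m³/s
= 5.723 × 1000 = 5723 L/s

5720 L/s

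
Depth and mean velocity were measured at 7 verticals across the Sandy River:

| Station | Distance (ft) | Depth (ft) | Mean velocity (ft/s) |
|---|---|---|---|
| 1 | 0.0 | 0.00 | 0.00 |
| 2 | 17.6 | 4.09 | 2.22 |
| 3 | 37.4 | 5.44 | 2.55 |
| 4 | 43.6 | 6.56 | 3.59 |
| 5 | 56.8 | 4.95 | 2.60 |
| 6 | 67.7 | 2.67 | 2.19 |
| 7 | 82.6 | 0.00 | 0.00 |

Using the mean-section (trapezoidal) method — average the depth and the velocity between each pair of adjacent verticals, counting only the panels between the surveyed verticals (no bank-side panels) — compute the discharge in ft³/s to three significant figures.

Panel 1-2: Δb = 17.6 ft, d̄ = (0.00+4.09)/2 = 2.045, v̄ = (0.00+2.22)/2 = 1.11 → q = 17.6×2.045×1.11 = 39.95 ft³/s
Panel 2-3: Δb = 19.8 ft, d̄ = (4.09+5.44)/2 = 4.765, v̄ = (2.22+2.55)/2 = 2.385 → q = 19.8×4.765×2.385 = 225.0 ft³/s
Panel 3-4: Δb = 6.2 ft, d̄ = (5.44+6.56)/2 = 6, v̄ = (2.55+3.59)/2 = 3.07 → q = 6.2×6×3.07 = 114.2 ft³/s
Panel 4-5: Δb = 13.2 ft, d̄ = (6.56+4.95)/2 = 5.755, v̄ = (3.59+2.60)/2 = 3.095 → q = 13.2×5.755×3.095 = 235.1 ft³/s
Panel 5-6: Δb = 10.9 ft, d̄ = (4.95+2.67)/2 = 3.81, v̄ = (2.60+2.19)/2 = 2.395 → q = 10.9×3.81×2.395 = 99.46 ft³/s
Panel 6-7: Δb = 14.9 ft, d̄ = (2.67+0.00)/2 = 1.335, v̄ = (2.19+0.00)/2 = 1.095 → q = 14.9×1.335×1.095 = 21.78 ft³/s
Q = Σ q = 735.5 ft³/s

736 ft³/s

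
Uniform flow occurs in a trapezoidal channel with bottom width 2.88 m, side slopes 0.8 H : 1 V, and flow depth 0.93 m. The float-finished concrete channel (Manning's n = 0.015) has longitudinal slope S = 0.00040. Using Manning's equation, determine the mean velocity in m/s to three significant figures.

0.991 m/s

A = (b + z·y)·y = (2.88 + 0.8×0.93)×0.93 = 3.370 m²
P = b + 2y√(1+z²) = 2.88 + 2×0.93×√(1+0.8²) = 5.262 m
R = A/P = 3.370/5.262 = 0.6405 m
Q = (1/n)·A·R^(2/3)·S^(1/2) = (1/0.015) × 3.370 × 0.6405^(2/3) × 0.00040^(1/2) = 3.339 m³/s
V = Q/A = 3.339/3.370 = 0.9907 m/s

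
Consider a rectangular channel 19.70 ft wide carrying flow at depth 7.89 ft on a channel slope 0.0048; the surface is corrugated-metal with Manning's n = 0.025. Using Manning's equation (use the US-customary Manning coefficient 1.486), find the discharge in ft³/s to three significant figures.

A = b·y = 19.70 × 7.89 = 155.4 ft²
P = b + 2y = 19.70 + 2×7.89 = 35.48 ft
R = A/P = 155.4/35.48 = 4.381 ft
Q = (1.486/n)·A·R^(2/3)·S^(1/2) = (1.486/0.025) × 155.4 × 4.381^(2/3) × 0.0048^(1/2) = 1714 ft³/s

1710 ft³/s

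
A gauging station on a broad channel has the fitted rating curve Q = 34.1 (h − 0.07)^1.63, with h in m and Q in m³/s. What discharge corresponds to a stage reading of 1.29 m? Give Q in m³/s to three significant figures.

Q = 34.1 × (1.29 − 0.07)^1.63 = 34.1 × 1.22^1.63 = 47.15 m³/s

47.2 m³/s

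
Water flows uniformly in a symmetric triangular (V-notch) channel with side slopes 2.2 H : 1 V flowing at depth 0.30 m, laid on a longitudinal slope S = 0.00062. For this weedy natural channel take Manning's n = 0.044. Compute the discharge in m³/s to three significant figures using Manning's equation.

A = z·y² = 2.2×0.30² = 0.1980 m²
P = 2y√(1+z²) = 2×0.30×√(1+2.2²) = 1.450 m
R = A/P = 0.1980/1.450 = 0.1366 m
Q = (1/n)·A·R^(2/3)·S^(1/2) = (1/0.044) × 0.1980 × 0.1366^(2/3) × 0.00062^(1/2) = 0.02971 m³/s

0.0297 m³/s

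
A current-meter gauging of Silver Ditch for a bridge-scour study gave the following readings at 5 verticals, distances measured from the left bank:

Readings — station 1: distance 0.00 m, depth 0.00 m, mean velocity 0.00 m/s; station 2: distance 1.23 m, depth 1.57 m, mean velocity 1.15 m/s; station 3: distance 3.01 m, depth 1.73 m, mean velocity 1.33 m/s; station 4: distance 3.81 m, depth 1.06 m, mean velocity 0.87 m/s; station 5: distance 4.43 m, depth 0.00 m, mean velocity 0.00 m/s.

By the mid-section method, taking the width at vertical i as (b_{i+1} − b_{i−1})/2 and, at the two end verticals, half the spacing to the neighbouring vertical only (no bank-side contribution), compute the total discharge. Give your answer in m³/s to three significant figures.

w_2 = (3.01 − 0.00)/2 = 1.505 m; q_2 = 1.15 × 1.57 × 1.505 = 2.717 m³/s
w_3 = (3.81 − 1.23)/2 = 1.29 m; q_3 = 1.33 × 1.73 × 1.29 = 2.968 m³/s
w_4 = (4.43 − 3.01)/2 = 0.71 m; q_4 = 0.87 × 1.06 × 0.71 = 0.6548 m³/s
Stations 1, 5 contribute zero (depth or velocity is 0).
Q = Σ qᵢ = 6.340 m³/s

6.34 m³/s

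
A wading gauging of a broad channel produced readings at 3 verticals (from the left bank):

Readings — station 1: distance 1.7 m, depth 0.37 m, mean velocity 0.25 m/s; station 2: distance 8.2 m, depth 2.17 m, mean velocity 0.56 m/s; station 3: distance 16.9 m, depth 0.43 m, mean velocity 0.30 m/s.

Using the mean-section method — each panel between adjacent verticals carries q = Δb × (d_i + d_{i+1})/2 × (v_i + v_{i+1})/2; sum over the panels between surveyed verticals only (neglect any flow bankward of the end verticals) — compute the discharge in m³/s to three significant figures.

Panel 1-2: Δb = 6.5 m, d̄ = (0.37+2.17)/2 = 1.27, v̄ = (0.25+0.56)/2 = 0.405 → q = 6.5×1.27×0.405 = 3.343 m³/s
Panel 2-3: Δb = 8.7 m, d̄ = (2.17+0.43)/2 = 1.3, v̄ = (0.56+0.30)/2 = 0.43 → q = 8.7×1.3×0.43 = 4.863 m³/s
Q = Σ q = 8.207 m³/s

8.21 m³/s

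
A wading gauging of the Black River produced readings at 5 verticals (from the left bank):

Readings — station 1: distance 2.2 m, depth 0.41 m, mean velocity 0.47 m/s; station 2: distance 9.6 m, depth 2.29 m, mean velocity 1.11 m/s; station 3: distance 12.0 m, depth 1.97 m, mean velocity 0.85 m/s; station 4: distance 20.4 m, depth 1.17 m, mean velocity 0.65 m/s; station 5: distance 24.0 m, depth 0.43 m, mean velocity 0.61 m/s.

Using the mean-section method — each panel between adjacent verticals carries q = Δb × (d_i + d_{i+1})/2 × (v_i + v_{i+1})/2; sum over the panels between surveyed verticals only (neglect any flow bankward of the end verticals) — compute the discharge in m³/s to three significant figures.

24.6 m³/s

Panel 1-2: Δb = 7.4 m, d̄ = (0.41+2.29)/2 = 1.35, v̄ = (0.47+1.11)/2 = 0.79 → q = 7.4×1.35×0.79 = 7.892 m³/s
Panel 2-3: Δb = 2.4 m, d̄ = (2.29+1.97)/2 = 2.13, v̄ = (1.11+0.85)/2 = 0.98 → q = 2.4×2.13×0.98 = 5.010 m³/s
Panel 3-4: Δb = 8.4 m, d̄ = (1.97+1.17)/2 = 1.57, v̄ = (0.85+0.65)/2 = 0.75 → q = 8.4×1.57×0.75 = 9.891 m³/s
Panel 4-5: Δb = 3.6 m, d̄ = (1.17+0.43)/2 = 0.8, v̄ = (0.65+0.61)/2 = 0.63 → q = 3.6×0.8×0.63 = 1.814 m³/s
Q = Σ q = 24.61 m³/s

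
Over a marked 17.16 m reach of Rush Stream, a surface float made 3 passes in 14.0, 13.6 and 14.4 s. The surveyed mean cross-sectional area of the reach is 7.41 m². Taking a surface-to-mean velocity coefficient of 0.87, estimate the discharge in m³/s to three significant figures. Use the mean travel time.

7.90 m³/s

t̄ = (14.0 + 13.6 + 14.4) / 3 = 14 s
v_surface = L / t̄ = 17.16 / 14 = 1.226 m/s
v_mean = 0.87 × 1.226 = 1.066 m/s
Q = A × v_mean = 7.41 × 1.066 = 7.902 m³/s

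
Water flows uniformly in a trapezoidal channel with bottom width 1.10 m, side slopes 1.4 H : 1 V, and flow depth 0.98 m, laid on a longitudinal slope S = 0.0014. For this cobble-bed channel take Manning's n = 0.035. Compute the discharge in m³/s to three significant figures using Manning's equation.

1.72 m³/s

A = (b + z·y)·y = (1.10 + 1.4×0.98)×0.98 = 2.423 m²
P = b + 2y√(1+z²) = 1.10 + 2×0.98×√(1+1.4²) = 4.472 m
R = A/P = 2.423/4.472 = 0.5417 m
Q = (1/n)·A·R^(2/3)·S^(1/2) = (1/0.035) × 2.423 × 0.5417^(2/3) × 0.0014^(1/2) = 1.721 m³/s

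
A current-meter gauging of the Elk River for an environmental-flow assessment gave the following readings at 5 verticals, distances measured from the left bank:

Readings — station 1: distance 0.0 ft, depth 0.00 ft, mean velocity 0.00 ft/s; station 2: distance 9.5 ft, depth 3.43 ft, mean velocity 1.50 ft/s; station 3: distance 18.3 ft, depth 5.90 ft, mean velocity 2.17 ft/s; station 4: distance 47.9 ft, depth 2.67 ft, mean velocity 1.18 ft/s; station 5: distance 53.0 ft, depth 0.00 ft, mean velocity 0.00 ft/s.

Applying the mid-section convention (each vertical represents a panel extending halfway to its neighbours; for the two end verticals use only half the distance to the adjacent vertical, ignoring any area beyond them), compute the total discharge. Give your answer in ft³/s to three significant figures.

348 ft³/s

w_2 = (18.3 − 0.0)/2 = 9.15 ft; q_2 = 1.50 × 3.43 × 9.15 = 47.08 ft³/s
w_3 = (47.9 − 9.5)/2 = 19.2 ft; q_3 = 2.17 × 5.90 × 19.2 = 245.8 ft³/s
w_4 = (53.0 − 18.3)/2 = 17.35 ft; q_4 = 1.18 × 2.67 × 17.35 = 54.66 ft³/s
Stations 1, 5 contribute zero (depth or velocity is 0).
Q = Σ qᵢ = 347.6 ft³/s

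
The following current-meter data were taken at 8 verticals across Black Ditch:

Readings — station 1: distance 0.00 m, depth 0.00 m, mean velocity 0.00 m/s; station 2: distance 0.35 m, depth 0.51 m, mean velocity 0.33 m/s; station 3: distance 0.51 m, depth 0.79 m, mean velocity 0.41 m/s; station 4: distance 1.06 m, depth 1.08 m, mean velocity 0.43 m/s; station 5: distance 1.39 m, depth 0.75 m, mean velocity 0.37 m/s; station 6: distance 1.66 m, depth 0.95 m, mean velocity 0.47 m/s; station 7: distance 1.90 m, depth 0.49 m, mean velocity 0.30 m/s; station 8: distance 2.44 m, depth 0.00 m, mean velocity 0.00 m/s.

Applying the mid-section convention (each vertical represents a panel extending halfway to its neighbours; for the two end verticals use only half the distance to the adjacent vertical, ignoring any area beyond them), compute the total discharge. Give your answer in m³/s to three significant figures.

w_2 = (0.51 − 0.00)/2 = 0.255 m; q_2 = 0.33 × 0.51 × 0.255 = 0.04292 m³/s
w_3 = (1.06 − 0.35)/2 = 0.355 m; q_3 = 0.41 × 0.79 × 0.355 = 0.1150 m³/s
w_4 = (1.39 − 0.51)/2 = 0.44 m; q_4 = 0.43 × 1.08 × 0.44 = 0.2043 m³/s
w_5 = (1.66 − 1.06)/2 = 0.3 m; q_5 = 0.37 × 0.75 × 0.3 = 0.08325 m³/s
w_6 = (1.90 − 1.39)/2 = 0.255 m; q_6 = 0.47 × 0.95 × 0.255 = 0.1139 m³/s
w_7 = (2.44 − 1.66)/2 = 0.39 m; q_7 = 0.30 × 0.49 × 0.39 = 0.05733 m³/s
Stations 1, 8 contribute zero (depth or velocity is 0).
Q = Σ qᵢ = 0.6167 m³/s

0.617 m³/s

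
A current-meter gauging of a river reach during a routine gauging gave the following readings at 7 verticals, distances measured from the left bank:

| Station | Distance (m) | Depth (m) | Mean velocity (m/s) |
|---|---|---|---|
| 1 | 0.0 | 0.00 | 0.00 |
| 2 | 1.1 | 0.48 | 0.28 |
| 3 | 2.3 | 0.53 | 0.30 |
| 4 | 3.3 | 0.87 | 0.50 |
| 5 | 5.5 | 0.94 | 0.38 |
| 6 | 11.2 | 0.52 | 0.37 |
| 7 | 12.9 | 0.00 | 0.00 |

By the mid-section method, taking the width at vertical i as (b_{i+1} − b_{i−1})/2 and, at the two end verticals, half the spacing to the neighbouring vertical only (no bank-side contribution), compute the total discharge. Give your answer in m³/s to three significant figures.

w_2 = (2.3 − 0.0)/2 = 1.15 m; q_2 = 0.28 × 0.48 × 1.15 = 0.1546 m³/s
w_3 = (3.3 − 1.1)/2 = 1.1 m; q_3 = 0.30 × 0.53 × 1.1 = 0.1749 m³/s
w_4 = (5.5 − 2.3)/2 = 1.6 m; q_4 = 0.50 × 0.87 × 1.6 = 0.6960 m³/s
w_5 = (11.2 − 3.3)/2 = 3.95 m; q_5 = 0.38 × 0.94 × 3.95 = 1.411 m³/s
w_6 = (12.9 − 5.5)/2 = 3.7 m; q_6 = 0.37 × 0.52 × 3.7 = 0.7119 m³/s
Stations 1, 7 contribute zero (depth or velocity is 0).
Q = Σ qᵢ = 3.148 m³/s

3.15 m³/s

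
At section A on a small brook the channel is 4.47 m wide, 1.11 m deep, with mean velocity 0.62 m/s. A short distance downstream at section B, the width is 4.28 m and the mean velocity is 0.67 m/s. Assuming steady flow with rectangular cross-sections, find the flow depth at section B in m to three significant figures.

Q = A₁V₁ = (4.47×1.11) × 0.62 = 3.076 m³/s
d₂ = Q/(b₂ V₂) = 3.076/(4.28×0.67) = 1.073 m

1.07 m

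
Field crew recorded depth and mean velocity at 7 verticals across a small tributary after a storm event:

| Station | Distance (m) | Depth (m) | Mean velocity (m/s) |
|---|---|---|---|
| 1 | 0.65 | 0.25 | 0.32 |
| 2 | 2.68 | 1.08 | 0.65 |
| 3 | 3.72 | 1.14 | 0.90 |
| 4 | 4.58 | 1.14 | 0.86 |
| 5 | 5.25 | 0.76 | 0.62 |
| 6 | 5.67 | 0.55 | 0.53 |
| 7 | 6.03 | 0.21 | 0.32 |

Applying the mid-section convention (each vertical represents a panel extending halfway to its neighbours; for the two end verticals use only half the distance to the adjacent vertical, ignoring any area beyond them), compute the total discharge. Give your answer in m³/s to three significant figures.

w_1 = (2.68 − 0.65)/2 = 1.015 m; q_1 = 0.32 × 0.25 × 1.015 = 0.08120 m³/s
w_2 = (3.72 − 0.65)/2 = 1.535 m; q_2 = 0.65 × 1.08 × 1.535 = 1.078 m³/s
w_3 = (4.58 − 2.68)/2 = 0.95 m; q_3 = 0.90 × 1.14 × 0.95 = 0.9747 m³/s
w_4 = (5.25 − 3.72)/2 = 0.765 m; q_4 = 0.86 × 1.14 × 0.765 = 0.7500 m³/s
w_5 = (5.67 − 4.58)/2 = 0.545 m; q_5 = 0.62 × 0.76 × 0.545 = 0.2568 m³/s
w_6 = (6.03 − 5.25)/2 = 0.39 m; q_6 = 0.53 × 0.55 × 0.39 = 0.1137 m³/s
w_7 = (6.03 − 5.67)/2 = 0.18 m; q_7 = 0.32 × 0.21 × 0.18 = 0.01210 m³/s
Q = Σ qᵢ = 3.266 m³/s

3.27 m³/s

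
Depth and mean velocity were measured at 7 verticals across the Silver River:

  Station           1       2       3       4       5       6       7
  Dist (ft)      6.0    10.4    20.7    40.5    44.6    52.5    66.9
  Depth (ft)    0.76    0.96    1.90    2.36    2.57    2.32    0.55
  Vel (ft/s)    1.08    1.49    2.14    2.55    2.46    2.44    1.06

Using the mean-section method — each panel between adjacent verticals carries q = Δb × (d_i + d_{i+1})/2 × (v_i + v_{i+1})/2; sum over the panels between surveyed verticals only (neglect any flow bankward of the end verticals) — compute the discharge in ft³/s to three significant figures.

239 ft³/s

Panel 1-2: Δb = 4.4 ft, d̄ = (0.76+0.96)/2 = 0.86, v̄ = (1.08+1.49)/2 = 1.285 → q = 4.4×0.86×1.285 = 4.862 ft³/s
Panel 2-3: Δb = 10.3 ft, d̄ = (0.96+1.90)/2 = 1.43, v̄ = (1.49+2.14)/2 = 1.815 → q = 10.3×1.43×1.815 = 26.73 ft³/s
Panel 3-4: Δb = 19.8 ft, d̄ = (1.90+2.36)/2 = 2.13, v̄ = (2.14+2.55)/2 = 2.345 → q = 19.8×2.13×2.345 = 98.90 ft³/s
Panel 4-5: Δb = 4.1 ft, d̄ = (2.36+2.57)/2 = 2.465, v̄ = (2.55+2.46)/2 = 2.505 → q = 4.1×2.465×2.505 = 25.32 ft³/s
Panel 5-6: Δb = 7.9 ft, d̄ = (2.57+2.32)/2 = 2.445, v̄ = (2.46+2.44)/2 = 2.45 → q = 7.9×2.445×2.45 = 47.32 ft³/s
Panel 6-7: Δb = 14.4 ft, d̄ = (2.32+0.55)/2 = 1.435, v̄ = (2.44+1.06)/2 = 1.75 → q = 14.4×1.435×1.75 = 36.16 ft³/s
Q = Σ q = 239.3 ft³/s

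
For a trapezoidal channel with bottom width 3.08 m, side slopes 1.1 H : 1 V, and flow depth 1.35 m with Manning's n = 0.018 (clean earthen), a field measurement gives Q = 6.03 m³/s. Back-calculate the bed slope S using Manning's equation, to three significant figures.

0.000374

A = (b + z·y)·y = (3.08 + 1.1×1.35)×1.35 = 6.163 m²
P = b + 2y√(1+z²) = 3.08 + 2×1.35×√(1+1.1²) = 7.094 m
R = A/P = 6.163/7.094 = 0.8687 m
S = (Q·n / (1·A·R^(2/3)))² = (6.03×0.018 / (1×6.163×0.9105))² = 0.0003742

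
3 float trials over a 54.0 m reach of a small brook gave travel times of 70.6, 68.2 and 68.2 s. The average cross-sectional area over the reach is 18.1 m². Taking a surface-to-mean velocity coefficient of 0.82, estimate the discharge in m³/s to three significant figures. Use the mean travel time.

t̄ = (70.6 + 68.2 + 68.2) / 3 = 69 s
v_surface = L / t̄ = 54.0 / 69 = 0.7826 m/s
v_mean = 0.82 × 0.7826 = 0.6417 m/s
Q = A × v_mean = 18.1 × 0.6417 = 11.62 m³/s

11.6 m³/s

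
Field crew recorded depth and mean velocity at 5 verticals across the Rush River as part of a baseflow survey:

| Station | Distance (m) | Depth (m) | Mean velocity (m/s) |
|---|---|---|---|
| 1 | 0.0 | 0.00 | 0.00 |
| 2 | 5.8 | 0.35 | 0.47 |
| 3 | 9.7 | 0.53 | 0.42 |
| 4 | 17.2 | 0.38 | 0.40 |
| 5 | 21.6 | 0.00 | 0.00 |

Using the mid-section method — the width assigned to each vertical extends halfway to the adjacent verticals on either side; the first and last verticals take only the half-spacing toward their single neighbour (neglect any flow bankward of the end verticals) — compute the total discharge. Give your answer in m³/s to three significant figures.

2.97 m³/s

w_2 = (9.7 − 0.0)/2 = 4.85 m; q_2 = 0.47 × 0.35 × 4.85 = 0.7978 m³/s
w_3 = (17.2 − 5.8)/2 = 5.7 m; q_3 = 0.42 × 0.53 × 5.7 = 1.269 m³/s
w_4 = (21.6 − 9.7)/2 = 5.95 m; q_4 = 0.40 × 0.38 × 5.95 = 0.9044 m³/s
Stations 1, 5 contribute zero (depth or velocity is 0).
Q = Σ qᵢ = 2.971 m³/s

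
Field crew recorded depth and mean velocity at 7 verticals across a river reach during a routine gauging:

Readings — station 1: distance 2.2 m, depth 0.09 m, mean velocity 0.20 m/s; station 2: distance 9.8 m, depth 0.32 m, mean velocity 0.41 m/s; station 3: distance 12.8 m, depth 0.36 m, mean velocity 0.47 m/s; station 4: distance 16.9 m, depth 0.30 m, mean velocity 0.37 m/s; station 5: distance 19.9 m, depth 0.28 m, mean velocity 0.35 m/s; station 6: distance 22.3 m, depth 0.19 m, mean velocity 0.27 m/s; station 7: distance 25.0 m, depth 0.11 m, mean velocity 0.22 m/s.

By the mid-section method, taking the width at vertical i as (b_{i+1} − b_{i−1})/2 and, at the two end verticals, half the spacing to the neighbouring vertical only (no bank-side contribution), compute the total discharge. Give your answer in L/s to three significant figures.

w_1 = (9.8 − 2.2)/2 = 3.8 m; q_1 = 0.20 × 0.09 × 3.8 = 0.06840 m³/s
w_2 = (12.8 − 2.2)/2 = 5.3 m; q_2 = 0.41 × 0.32 × 5.3 = 0.6954 m³/s
w_3 = (16.9 − 9.8)/2 = 3.55 m; q_3 = 0.47 × 0.36 × 3.55 = 0.6007 m³/s
w_4 = (19.9 − 12.8)/2 = 3.55 m; q_4 = 0.37 × 0.30 × 3.55 = 0.3941 m³/s
w_5 = (22.3 − 16.9)/2 = 2.7 m; q_5 = 0.35 × 0.28 × 2.7 = 0.2646 m³/s
w_6 = (25.0 − 19.9)/2 = 2.55 m; q_6 = 0.27 × 0.19 × 2.55 = 0.1308 m³/s
w_7 = (25.0 − 22.3)/2 = 1.35 m; q_7 = 0.22 × 0.11 × 1.35 = 0.03267 m³/s
Q = Σ qᵢ = 2.187 m³/s
= 2.187 × 1000 = 2187 L/s

2190 L/s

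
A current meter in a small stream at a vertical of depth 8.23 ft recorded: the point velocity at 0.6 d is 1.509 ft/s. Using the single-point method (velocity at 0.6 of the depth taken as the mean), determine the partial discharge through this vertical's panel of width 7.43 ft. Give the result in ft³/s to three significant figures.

v̄ = v₀.₆ = 1.509 ft/s
q = v̄ × d × w = 1.509 × 8.23 × 7.43 = 92.27 ft³/s

92.3 ft³/s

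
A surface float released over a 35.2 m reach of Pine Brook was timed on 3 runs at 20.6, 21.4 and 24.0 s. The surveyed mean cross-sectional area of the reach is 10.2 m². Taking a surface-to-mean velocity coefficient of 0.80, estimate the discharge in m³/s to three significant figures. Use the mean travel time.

13.1 m³/s

t̄ = (20.6 + 21.4 + 24.0) / 3 = 22 s
v_surface = L / t̄ = 35.2 / 22 = 1.600 m/s
v_mean = 0.80 × 1.600 = 1.280 m/s
Q = A × v_mean = 10.2 × 1.280 = 13.06 m³/s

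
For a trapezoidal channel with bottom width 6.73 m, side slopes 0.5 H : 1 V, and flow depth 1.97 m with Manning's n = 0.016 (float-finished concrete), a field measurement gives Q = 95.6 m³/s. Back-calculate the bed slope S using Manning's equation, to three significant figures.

0.00669

A = (b + z·y)·y = (6.73 + 0.5×1.97)×1.97 = 15.20 m²
P = b + 2y√(1+z²) = 6.73 + 2×1.97×√(1+0.5²) = 11.14 m
R = A/P = 15.20/11.14 = 1.365 m
S = (Q·n / (1·A·R^(2/3)))² = (95.6×0.016 / (1×15.20×1.230))² = 0.006690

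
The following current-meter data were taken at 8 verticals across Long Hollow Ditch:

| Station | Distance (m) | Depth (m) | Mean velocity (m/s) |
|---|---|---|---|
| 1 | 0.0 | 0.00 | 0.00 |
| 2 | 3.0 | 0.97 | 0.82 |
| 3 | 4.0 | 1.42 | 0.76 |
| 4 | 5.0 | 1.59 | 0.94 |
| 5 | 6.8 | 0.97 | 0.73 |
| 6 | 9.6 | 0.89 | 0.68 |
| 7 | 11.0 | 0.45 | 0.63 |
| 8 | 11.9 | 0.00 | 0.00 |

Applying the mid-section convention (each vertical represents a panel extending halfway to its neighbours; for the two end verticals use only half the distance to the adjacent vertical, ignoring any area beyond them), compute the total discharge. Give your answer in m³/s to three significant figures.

7.99 m³/s

w_2 = (4.0 − 0.0)/2 = 2 m; q_2 = 0.82 × 0.97 × 2 = 1.591 m³/s
w_3 = (5.0 − 3.0)/2 = 1 m; q_3 = 0.76 × 1.42 × 1 = 1.079 m³/s
w_4 = (6.8 − 4.0)/2 = 1.4 m; q_4 = 0.94 × 1.59 × 1.4 = 2.092 m³/s
w_5 = (9.6 − 5.0)/2 = 2.3 m; q_5 = 0.73 × 0.97 × 2.3 = 1.629 m³/s
w_6 = (11.0 − 6.8)/2 = 2.1 m; q_6 = 0.68 × 0.89 × 2.1 = 1.271 m³/s
w_7 = (11.9 − 9.6)/2 = 1.15 m; q_7 = 0.63 × 0.45 × 1.15 = 0.3260 m³/s
Stations 1, 8 contribute zero (depth or velocity is 0).
Q = Σ qᵢ = 7.988 m³/s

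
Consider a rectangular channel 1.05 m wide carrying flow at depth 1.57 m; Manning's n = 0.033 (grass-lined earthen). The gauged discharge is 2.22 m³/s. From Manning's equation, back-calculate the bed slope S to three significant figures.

A = b·y = 1.05 × 1.57 = 1.649 m²
P = b + 2y = 1.05 + 2×1.57 = 4.190 m
R = A/P = 1.649/4.190 = 0.3934 m
S = (Q·n / (1·A·R^(2/3)))² = (2.22×0.033 / (1×1.649×0.5369))² = 0.006851

0.00685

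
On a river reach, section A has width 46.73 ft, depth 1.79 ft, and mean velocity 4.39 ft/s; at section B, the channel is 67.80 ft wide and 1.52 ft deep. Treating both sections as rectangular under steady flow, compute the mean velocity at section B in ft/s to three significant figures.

Q = A₁V₁ = (46.73×1.79) × 4.39 = 367.2 ft³/s
A₂ = 67.80 × 1.52 = 103.1 ft²
V₂ = Q/A₂ = 367.2/103.1 = 3.563 ft/s

3.56 ft/s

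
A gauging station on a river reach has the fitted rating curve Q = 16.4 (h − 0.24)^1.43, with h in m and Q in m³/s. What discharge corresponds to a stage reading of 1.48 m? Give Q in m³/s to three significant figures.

Q = 16.4 × (1.48 − 0.24)^1.43 = 16.4 × 1.24^1.43 = 22.31 m³/s

22.3 m³/s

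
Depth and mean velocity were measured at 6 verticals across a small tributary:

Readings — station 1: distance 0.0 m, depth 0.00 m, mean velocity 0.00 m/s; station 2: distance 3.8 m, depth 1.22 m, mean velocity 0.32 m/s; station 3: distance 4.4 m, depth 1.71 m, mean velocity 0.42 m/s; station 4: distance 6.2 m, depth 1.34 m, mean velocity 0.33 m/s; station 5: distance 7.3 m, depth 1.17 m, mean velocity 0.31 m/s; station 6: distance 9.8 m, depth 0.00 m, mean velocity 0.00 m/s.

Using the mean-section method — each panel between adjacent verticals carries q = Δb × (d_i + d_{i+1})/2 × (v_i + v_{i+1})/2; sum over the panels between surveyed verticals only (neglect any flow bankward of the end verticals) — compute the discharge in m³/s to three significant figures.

2.39 m³/s

Panel 1-2: Δb = 3.8 m, d̄ = (0.00+1.22)/2 = 0.61, v̄ = (0.00+0.32)/2 = 0.16 → q = 3.8×0.61×0.16 = 0.3709 m³/s
Panel 2-3: Δb = 0.6 m, d̄ = (1.22+1.71)/2 = 1.465, v̄ = (0.32+0.42)/2 = 0.37 → q = 0.6×1.465×0.37 = 0.3252 m³/s
Panel 3-4: Δb = 1.8 m, d̄ = (1.71+1.34)/2 = 1.525, v̄ = (0.42+0.33)/2 = 0.375 → q = 1.8×1.525×0.375 = 1.029 m³/s
Panel 4-5: Δb = 1.1 m, d̄ = (1.34+1.17)/2 = 1.255, v̄ = (0.33+0.31)/2 = 0.32 → q = 1.1×1.255×0.32 = 0.4418 m³/s
Panel 5-6: Δb = 2.5 m, d̄ = (1.17+0.00)/2 = 0.585, v̄ = (0.31+0.00)/2 = 0.155 → q = 2.5×0.585×0.155 = 0.2267 m³/s
Q = Σ q = 2.394 m³/s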